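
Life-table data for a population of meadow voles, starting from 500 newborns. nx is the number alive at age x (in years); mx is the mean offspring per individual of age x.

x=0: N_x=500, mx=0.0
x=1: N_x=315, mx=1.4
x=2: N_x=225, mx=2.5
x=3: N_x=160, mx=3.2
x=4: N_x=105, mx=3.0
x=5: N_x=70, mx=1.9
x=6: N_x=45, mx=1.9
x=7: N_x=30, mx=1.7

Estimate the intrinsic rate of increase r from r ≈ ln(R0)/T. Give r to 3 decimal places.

lx = nx/n0 = nx/500: 1, 0.63, 0.45, 0.32, 0.21, 0.14, 0.09, 0.06
R0 = Σ lx·mx = 0 + 0.882 + 1.125 + 1.024 + 0.63 + 0.266 + 0.171 + 0.102 = 4.2
Σ x·lx·mx = 11.794; T = 11.794/4.2 = 2.8081…
r ≈ ln(R0)/T = ln(4.2)/2.8081… = 0.51105… → 0.511

0.511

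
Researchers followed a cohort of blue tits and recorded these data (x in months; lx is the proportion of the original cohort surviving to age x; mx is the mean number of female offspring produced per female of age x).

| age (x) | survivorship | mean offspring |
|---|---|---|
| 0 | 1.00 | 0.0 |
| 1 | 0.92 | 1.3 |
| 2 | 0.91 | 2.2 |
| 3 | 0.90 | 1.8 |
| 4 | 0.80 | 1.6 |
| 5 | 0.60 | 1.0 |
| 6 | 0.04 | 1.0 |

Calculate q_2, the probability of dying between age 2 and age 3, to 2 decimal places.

q_2 = (l_2 − l_3) / l_2 = (0.91 − 0.9) / 0.91
     = 0.01 / 0.91 = 0.010989… → 0.01

0.01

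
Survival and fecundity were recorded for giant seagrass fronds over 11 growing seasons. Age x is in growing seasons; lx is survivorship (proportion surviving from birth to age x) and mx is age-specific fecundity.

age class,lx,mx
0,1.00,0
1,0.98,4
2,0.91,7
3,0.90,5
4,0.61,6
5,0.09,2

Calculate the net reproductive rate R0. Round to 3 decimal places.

lx·mx by age: 0, 3.92, 6.37, 4.5, 3.66, 0.18
R0 = Σ lx·mx = 18.63 → 18.630

18.630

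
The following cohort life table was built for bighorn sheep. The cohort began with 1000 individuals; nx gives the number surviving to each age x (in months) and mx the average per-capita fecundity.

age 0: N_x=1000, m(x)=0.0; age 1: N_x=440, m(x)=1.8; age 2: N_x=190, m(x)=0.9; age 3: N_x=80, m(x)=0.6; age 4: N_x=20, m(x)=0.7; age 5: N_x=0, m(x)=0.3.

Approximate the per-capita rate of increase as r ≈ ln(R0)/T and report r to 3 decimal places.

0.019

lx = nx/n0 = nx/1000: 1, 0.44, 0.19, 0.08, 0.02, 0
R0 = Σ lx·mx = 0 + 0.792 + 0.171 + 0.048 + 0.014 + 0 = 1.025
Σ x·lx·mx = 1.334; T = 1.334/1.025 = 1.30146…
r ≈ ln(R0)/T = ln(1.025)/1.30146… = 0.01897… → 0.019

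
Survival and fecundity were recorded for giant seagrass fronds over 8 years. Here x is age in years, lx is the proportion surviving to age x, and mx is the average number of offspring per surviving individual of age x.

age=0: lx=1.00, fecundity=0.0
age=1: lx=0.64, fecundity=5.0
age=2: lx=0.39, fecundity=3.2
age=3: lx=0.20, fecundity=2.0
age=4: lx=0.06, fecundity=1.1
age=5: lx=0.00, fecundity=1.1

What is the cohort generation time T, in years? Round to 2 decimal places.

1.46

lx·mx: 0, 3.2, 1.248, 0.4, 0.066, 0 → R0 = 4.914
x·lx·mx: 0, 3.2, 2.496, 1.2, 0.264, 0 → Σ = 7.16
T = 7.16 / 4.914 = 1.457061… → 1.46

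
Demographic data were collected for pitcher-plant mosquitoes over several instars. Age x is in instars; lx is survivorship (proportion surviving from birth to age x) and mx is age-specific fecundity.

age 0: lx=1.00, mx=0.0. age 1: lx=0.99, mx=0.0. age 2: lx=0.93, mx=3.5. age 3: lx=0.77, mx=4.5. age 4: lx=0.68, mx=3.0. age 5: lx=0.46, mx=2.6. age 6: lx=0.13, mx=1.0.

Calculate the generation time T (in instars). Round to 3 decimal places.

lx·mx: 0, 0, 3.255, 3.465, 2.04, 1.196, 0.13 → R0 = 10.086
x·lx·mx: 0, 0, 6.51, 10.395, 8.16, 5.98, 0.78 → Σ = 31.825
T = 31.825 / 10.086 = 3.155364… → 3.155

3.155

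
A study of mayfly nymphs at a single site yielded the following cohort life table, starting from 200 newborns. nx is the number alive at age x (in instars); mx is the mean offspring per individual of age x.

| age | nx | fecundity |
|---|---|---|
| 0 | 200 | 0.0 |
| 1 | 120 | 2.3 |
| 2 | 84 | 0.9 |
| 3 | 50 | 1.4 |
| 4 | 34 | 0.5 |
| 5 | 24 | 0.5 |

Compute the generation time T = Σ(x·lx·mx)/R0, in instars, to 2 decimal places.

lx = nx/n0 = nx/200: 1, 0.6, 0.42, 0.25, 0.17, 0.12
lx·mx: 0, 1.38, 0.378, 0.35, 0.085, 0.06 → R0 = 2.253
x·lx·mx: 0, 1.38, 0.756, 1.05, 0.34, 0.3 → Σ = 3.826
T = 3.826 / 2.253 = 1.69818… → 1.70

1.70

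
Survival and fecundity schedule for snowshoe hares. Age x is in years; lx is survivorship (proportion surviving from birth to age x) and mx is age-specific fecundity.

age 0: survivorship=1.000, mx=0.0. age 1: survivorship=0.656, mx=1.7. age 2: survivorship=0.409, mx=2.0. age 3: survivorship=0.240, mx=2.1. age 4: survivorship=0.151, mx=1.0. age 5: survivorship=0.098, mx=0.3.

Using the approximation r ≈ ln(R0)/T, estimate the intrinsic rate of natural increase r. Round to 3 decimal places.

0.502

R0 = Σ lx·mx = 0 + 1.1152 + 0.818 + 0.504 + 0.151 + 0.0294 = 2.6176
Σ x·lx·mx = 5.0142; T = 5.0142/2.6176 = 1.91557…
r ≈ ln(R0)/T = ln(2.6176)/1.91557… = 0.50233… → 0.502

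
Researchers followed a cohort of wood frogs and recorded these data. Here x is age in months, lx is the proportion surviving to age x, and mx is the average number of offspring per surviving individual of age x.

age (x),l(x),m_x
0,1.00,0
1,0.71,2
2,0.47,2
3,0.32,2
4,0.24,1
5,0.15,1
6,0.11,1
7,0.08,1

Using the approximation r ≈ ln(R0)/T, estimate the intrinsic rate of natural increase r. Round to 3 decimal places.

R0 = Σ lx·mx = 0 + 1.42 + 0.94 + 0.64 + 0.24 + 0.15 + 0.11 + 0.08 = 3.58
Σ x·lx·mx = 8.15; T = 8.15/3.58 = 2.27654…
r ≈ ln(R0)/T = ln(3.58)/2.27654… = 0.56022… → 0.560

0.560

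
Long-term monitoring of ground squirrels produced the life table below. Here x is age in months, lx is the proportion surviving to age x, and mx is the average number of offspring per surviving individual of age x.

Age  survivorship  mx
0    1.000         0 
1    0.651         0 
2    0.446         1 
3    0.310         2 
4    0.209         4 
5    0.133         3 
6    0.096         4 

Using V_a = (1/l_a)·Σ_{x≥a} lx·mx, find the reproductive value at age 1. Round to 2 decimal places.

lx·mx for x ≥ 1: 0, 0.446, 0.62, 0.836, 0.399, 0.384 → sum = 2.685
V_1 = 2.685 / l_1 = 2.685 / 0.651 = 4.124424… → 4.12

4.12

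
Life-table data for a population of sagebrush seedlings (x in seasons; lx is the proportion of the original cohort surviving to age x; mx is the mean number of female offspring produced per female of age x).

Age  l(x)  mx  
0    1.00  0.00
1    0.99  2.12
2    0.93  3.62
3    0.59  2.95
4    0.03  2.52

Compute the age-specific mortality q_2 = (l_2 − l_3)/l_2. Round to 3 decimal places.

q_2 = (l_2 − l_3) / l_2 = (0.93 − 0.59) / 0.93
     = 0.34 / 0.93 = 0.365591… → 0.366

0.366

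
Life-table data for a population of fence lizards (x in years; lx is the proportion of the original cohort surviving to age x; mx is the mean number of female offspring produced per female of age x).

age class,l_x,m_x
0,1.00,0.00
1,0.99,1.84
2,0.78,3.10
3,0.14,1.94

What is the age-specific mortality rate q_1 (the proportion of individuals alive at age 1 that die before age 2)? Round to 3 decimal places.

0.212

q_1 = (l_1 − l_2) / l_1 = (0.99 − 0.78) / 0.99
     = 0.21 / 0.99 = 0.212121… → 0.212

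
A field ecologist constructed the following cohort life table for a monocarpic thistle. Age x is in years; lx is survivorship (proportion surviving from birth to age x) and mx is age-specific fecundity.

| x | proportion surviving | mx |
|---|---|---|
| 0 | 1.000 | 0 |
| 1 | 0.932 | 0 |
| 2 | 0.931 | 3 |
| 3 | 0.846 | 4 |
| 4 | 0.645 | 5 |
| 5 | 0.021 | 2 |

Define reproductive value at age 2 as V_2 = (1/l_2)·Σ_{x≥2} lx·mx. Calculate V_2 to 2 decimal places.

10.14

lx·mx for x ≥ 2: 2.793, 3.384, 3.225, 0.042 → sum = 9.444
V_2 = 9.444 / l_2 = 9.444 / 0.931 = 10.143931… → 10.14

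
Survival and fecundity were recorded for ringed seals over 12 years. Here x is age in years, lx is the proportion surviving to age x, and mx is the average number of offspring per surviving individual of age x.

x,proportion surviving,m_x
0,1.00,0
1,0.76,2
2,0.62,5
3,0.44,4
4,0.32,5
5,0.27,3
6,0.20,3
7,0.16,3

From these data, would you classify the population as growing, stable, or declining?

R0 = Σ lx·mx = 0 + 1.52 + 3.1 + 1.76 + 1.6 + 0.81 + 0.6 + 0.48 = 9.87
R0 > 1, so the population is growing.

growing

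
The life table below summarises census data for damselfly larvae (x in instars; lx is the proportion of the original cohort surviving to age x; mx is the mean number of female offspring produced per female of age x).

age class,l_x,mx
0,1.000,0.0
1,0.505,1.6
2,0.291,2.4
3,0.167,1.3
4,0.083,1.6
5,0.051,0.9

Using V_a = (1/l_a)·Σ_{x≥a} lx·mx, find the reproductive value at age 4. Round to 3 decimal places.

2.153

lx·mx for x ≥ 4: 0.1328, 0.0459 → sum = 0.1787
V_4 = 0.1787 / l_4 = 0.1787 / 0.083 = 2.153012… → 2.153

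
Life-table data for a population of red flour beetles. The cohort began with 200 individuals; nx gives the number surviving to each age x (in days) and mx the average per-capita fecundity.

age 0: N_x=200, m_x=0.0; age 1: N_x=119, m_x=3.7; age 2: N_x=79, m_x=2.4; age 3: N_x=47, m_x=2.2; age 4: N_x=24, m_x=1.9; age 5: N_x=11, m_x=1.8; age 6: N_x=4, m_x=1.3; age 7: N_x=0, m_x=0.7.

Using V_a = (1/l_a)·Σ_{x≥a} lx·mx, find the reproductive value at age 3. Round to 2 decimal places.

lx = nx/n0 = nx/200: 1, 0.595, 0.395, 0.235, 0.12, 0.055, 0.02, 0
lx·mx for x ≥ 3: 0.517, 0.228, 0.099, 0.026, 0 → sum = 0.87
V_3 = 0.87 / l_3 = 0.87 / 0.235 = 3.702128… → 3.70

3.70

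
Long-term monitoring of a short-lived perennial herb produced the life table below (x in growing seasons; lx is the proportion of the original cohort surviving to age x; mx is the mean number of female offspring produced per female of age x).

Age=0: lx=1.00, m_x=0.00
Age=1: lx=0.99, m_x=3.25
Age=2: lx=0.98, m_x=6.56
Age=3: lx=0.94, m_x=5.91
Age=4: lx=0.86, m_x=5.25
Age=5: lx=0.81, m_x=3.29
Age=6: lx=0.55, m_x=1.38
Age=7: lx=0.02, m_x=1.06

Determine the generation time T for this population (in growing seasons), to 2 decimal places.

lx·mx: 0, 3.2175, 6.4288, 5.5554, 4.515, 2.6649, 0.759, 0.0212 → R0 = 23.1618
x·lx·mx: 0, 3.2175, 12.8576, 16.6662, 18.06, 13.3245, 4.554, 0.1484 → Σ = 68.8282
T = 68.8282 / 23.1618 = 2.971626… → 2.97

2.97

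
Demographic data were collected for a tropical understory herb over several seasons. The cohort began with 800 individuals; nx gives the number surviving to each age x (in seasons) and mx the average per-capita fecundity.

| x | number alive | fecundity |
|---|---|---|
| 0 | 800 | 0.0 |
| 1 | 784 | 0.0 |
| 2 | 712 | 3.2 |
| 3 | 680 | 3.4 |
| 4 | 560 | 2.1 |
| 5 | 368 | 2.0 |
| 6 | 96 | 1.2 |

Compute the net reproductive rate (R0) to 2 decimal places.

8.27

lx = nx/n0 = nx/800: 1, 0.98, 0.89, 0.85, 0.7, 0.46, 0.12
lx·mx by age: 0, 0, 2.848, 2.89, 1.47, 0.92, 0.144
R0 = Σ lx·mx = 8.272 → 8.27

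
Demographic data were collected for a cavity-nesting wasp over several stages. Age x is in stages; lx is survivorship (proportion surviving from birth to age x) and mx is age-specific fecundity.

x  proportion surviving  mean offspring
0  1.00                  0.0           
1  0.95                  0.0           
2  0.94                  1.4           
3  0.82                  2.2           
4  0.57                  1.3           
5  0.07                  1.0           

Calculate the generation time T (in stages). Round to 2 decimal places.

lx·mx: 0, 0, 1.316, 1.804, 0.741, 0.07 → R0 = 3.931
x·lx·mx: 0, 0, 2.632, 5.412, 2.964, 0.35 → Σ = 11.358
T = 11.358 / 3.931 = 2.889341… → 2.89

2.89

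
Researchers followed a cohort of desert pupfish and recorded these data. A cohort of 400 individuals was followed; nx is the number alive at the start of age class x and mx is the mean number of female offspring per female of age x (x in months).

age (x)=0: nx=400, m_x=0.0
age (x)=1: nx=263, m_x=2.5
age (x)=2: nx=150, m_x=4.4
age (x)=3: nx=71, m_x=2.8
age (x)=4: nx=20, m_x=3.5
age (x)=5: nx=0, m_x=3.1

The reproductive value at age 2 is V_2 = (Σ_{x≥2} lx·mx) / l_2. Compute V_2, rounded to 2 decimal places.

6.19

lx = nx/n0 = nx/400: 1, 0.6575, 0.375, 0.1775, 0.05, 0
lx·mx for x ≥ 2: 1.65, 0.497, 0.175, 0 → sum = 2.322
V_2 = 2.322 / l_2 = 2.322 / 0.375 = 6.192 → 6.19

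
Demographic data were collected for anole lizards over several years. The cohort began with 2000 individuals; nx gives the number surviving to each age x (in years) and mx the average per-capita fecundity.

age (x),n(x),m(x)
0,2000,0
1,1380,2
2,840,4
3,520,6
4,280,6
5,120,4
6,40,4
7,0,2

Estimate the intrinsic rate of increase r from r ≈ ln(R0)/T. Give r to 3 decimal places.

lx = nx/n0 = nx/2000: 1, 0.69, 0.42, 0.26, 0.14, 0.06, 0.02, 0
R0 = Σ lx·mx = 0 + 1.38 + 1.68 + 1.56 + 0.84 + 0.24 + 0.08 + 0 = 5.78
Σ x·lx·mx = 14.46; T = 14.46/5.78 = 2.50173…
r ≈ ln(R0)/T = ln(5.78)/2.50173… = 0.70128… → 0.701

0.701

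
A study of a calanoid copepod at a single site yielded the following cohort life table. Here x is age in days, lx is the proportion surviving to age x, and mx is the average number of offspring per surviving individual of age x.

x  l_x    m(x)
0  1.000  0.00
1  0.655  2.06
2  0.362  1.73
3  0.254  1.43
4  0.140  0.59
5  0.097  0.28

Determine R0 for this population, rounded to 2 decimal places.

2.45

lx·mx by age: 0, 1.3493, 0.62626, 0.36322, 0.0826, 0.02716
R0 = Σ lx·mx = 2.44854 → 2.45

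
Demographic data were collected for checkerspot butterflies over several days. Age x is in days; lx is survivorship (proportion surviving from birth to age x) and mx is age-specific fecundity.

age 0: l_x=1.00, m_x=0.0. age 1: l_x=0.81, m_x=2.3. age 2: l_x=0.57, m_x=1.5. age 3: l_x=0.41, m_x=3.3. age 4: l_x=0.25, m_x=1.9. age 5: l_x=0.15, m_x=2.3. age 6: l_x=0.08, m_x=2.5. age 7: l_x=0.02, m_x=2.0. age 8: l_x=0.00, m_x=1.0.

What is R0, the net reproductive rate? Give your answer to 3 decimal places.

5.131

lx·mx by age: 0, 1.863, 0.855, 1.353, 0.475, 0.345, 0.2, 0.04, 0
R0 = Σ lx·mx = 5.131 → 5.131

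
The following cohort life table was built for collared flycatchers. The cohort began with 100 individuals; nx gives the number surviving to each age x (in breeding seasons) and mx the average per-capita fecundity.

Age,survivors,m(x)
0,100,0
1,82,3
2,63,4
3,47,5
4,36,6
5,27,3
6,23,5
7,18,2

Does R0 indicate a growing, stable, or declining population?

growing

lx = nx/n0 = nx/100: 1, 0.82, 0.63, 0.47, 0.36, 0.27, 0.23, 0.18
R0 = Σ lx·mx = 0 + 2.46 + 2.52 + 2.35 + 2.16 + 0.81 + 1.15 + 0.36 = 11.81
R0 > 1, so the population is growing.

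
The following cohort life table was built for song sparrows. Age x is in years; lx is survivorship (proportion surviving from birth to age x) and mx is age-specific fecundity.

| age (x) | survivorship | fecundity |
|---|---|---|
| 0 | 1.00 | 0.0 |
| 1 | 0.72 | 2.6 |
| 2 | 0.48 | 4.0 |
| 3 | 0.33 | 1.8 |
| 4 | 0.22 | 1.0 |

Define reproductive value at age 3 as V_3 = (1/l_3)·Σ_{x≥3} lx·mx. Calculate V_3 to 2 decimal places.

lx·mx for x ≥ 3: 0.594, 0.22 → sum = 0.814
V_3 = 0.814 / l_3 = 0.814 / 0.33 = 2.466667… → 2.47

2.47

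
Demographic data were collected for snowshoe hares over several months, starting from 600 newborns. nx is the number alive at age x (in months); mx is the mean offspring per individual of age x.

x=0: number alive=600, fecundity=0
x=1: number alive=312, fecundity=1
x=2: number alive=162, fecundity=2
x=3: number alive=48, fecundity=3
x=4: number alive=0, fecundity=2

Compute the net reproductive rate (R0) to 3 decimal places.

lx = nx/n0 = nx/600: 1, 0.52, 0.27, 0.08, 0
lx·mx by age: 0, 0.52, 0.54, 0.24, 0
R0 = Σ lx·mx = 1.3 → 1.300

1.300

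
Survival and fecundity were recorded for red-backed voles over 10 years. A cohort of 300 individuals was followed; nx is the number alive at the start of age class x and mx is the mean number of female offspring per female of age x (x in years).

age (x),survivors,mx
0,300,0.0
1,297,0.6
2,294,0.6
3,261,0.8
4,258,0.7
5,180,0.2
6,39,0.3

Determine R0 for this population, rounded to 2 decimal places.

2.64

lx = nx/n0 = nx/300: 1, 0.99, 0.98, 0.87, 0.86, 0.6, 0.13
lx·mx by age: 0, 0.594, 0.588, 0.696, 0.602, 0.12, 0.039
R0 = Σ lx·mx = 2.639 → 2.64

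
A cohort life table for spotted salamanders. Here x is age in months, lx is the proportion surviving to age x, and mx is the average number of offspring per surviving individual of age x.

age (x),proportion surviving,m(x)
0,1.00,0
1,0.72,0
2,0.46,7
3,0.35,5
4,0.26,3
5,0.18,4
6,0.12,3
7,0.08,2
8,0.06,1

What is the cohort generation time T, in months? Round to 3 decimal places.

lx·mx: 0, 0, 3.22, 1.75, 0.78, 0.72, 0.36, 0.16, 0.06 → R0 = 7.05
x·lx·mx: 0, 0, 6.44, 5.25, 3.12, 3.6, 2.16, 1.12, 0.48 → Σ = 22.17
T = 22.17 / 7.05 = 3.144681… → 3.145

3.145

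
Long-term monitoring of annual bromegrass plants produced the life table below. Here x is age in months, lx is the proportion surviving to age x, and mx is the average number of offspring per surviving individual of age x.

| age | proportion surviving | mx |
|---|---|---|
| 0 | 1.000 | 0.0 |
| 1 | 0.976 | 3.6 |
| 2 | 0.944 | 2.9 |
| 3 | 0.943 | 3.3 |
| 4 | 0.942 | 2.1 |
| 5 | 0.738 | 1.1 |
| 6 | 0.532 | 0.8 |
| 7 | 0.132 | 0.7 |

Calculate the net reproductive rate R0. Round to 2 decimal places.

12.67

lx·mx by age: 0, 3.5136, 2.7376, 3.1119, 1.9782, 0.8118, 0.4256, 0.0924
R0 = Σ lx·mx = 12.6711 → 12.67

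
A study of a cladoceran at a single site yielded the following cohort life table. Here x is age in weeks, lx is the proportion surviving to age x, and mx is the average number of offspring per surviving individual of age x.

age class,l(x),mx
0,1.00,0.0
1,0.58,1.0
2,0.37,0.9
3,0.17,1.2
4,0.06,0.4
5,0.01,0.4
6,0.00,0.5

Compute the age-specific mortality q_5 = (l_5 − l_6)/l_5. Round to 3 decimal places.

1.000

q_5 = (l_5 − l_6) / l_5 = (0.01 − 0) / 0.01
     = 0.01 / 0.01 = 1 → 1.000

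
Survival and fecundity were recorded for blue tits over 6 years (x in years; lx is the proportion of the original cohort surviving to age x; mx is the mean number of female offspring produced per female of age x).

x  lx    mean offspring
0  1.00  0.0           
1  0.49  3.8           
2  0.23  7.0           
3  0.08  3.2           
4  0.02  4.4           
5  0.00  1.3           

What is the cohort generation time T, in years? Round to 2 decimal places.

1.63

lx·mx: 0, 1.862, 1.61, 0.256, 0.088, 0 → R0 = 3.816
x·lx·mx: 0, 1.862, 3.22, 0.768, 0.352, 0 → Σ = 6.202
T = 6.202 / 3.816 = 1.625262… → 1.63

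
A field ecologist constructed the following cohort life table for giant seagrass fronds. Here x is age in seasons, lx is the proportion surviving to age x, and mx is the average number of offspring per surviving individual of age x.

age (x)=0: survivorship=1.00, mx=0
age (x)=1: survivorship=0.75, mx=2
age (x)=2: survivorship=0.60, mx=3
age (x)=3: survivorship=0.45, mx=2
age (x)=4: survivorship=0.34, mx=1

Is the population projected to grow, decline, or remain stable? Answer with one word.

R0 = Σ lx·mx = 0 + 1.5 + 1.8 + 0.9 + 0.34 = 4.54
R0 > 1, so the population is growing.

growing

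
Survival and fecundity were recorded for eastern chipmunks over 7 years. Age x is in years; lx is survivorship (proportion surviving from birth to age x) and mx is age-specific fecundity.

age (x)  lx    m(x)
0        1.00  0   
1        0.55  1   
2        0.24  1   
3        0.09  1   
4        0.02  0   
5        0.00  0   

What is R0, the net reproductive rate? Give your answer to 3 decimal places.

lx·mx by age: 0, 0.55, 0.24, 0.09, 0, 0
R0 = Σ lx·mx = 0.88 → 0.880

0.880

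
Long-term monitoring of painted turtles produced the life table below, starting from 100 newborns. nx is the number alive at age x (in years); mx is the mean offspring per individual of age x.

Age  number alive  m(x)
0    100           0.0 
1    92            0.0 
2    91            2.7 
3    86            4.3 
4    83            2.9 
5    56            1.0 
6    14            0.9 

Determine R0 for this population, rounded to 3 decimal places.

9.248

lx = nx/n0 = nx/100: 1, 0.92, 0.91, 0.86, 0.83, 0.56, 0.14
lx·mx by age: 0, 0, 2.457, 3.698, 2.407, 0.56, 0.126
R0 = Σ lx·mx = 9.248 → 9.248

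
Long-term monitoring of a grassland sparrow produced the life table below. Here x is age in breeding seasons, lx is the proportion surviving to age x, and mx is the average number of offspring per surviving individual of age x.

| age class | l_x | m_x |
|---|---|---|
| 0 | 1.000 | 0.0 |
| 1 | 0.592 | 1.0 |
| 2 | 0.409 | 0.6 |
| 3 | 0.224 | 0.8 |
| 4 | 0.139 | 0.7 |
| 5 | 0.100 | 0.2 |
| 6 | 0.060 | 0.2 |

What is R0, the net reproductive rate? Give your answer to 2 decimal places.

1.15

lx·mx by age: 0, 0.592, 0.2454, 0.1792, 0.0973, 0.02, 0.012
R0 = Σ lx·mx = 1.1459 → 1.15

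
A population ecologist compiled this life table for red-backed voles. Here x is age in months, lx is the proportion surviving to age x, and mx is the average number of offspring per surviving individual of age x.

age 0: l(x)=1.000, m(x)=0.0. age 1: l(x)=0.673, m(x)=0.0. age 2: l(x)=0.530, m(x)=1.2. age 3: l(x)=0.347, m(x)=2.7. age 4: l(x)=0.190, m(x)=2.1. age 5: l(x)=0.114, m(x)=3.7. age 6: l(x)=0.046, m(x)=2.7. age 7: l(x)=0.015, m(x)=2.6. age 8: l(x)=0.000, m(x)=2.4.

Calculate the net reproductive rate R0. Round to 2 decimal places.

lx·mx by age: 0, 0, 0.636, 0.9369, 0.399, 0.4218, 0.1242, 0.039, 0
R0 = Σ lx·mx = 2.5569 → 2.56

2.56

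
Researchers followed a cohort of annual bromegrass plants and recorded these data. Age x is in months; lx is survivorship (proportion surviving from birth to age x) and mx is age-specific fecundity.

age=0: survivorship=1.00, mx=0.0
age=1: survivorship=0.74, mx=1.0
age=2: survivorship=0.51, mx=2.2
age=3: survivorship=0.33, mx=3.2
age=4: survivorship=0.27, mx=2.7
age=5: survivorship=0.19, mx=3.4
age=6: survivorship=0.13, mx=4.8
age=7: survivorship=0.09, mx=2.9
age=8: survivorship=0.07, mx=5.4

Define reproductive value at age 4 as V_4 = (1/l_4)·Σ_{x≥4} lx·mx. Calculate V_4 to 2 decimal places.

9.77

lx·mx for x ≥ 4: 0.729, 0.646, 0.624, 0.261, 0.378 → sum = 2.638
V_4 = 2.638 / l_4 = 2.638 / 0.27 = 9.77037… → 9.77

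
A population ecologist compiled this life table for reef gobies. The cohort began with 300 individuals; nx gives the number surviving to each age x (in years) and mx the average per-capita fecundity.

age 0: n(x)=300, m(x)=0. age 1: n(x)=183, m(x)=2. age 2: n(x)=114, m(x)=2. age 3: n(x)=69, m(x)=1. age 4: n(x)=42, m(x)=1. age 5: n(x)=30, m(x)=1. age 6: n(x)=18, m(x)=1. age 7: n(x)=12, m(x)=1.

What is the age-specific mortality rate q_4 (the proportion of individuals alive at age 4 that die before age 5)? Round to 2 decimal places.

lx = nx/n0 = nx/300: 1, 0.61, 0.38, 0.23, 0.14, 0.1, 0.06, 0.04
q_4 = (l_4 − l_5) / l_4 = (0.14 − 0.1) / 0.14
     = 0.04 / 0.14 = 0.285714… → 0.29

0.29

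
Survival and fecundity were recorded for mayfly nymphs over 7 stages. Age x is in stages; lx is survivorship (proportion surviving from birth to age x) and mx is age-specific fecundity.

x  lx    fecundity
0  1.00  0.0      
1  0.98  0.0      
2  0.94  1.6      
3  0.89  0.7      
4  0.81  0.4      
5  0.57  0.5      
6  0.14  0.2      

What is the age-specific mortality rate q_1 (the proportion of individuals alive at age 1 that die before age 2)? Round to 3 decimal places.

q_1 = (l_1 − l_2) / l_1 = (0.98 − 0.94) / 0.98
     = 0.04 / 0.98 = 0.040816… → 0.041

0.041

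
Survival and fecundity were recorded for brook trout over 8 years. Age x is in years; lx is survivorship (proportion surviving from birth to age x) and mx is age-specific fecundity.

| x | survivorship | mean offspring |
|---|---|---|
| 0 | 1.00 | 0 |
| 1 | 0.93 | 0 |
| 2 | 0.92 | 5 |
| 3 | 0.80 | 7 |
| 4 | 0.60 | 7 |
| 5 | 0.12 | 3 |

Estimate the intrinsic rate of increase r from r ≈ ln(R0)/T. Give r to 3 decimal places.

R0 = Σ lx·mx = 0 + 0 + 4.6 + 5.6 + 4.2 + 0.36 = 14.76
Σ x·lx·mx = 44.6; T = 44.6/14.76 = 3.02168…
r ≈ ln(R0)/T = ln(14.76)/3.02168… = 0.89087… → 0.891

0.891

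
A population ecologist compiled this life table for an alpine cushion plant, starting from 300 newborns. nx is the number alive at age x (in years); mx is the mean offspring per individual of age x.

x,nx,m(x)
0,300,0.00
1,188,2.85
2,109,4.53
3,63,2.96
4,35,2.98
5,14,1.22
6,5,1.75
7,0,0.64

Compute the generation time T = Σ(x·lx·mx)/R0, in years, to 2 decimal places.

lx = nx/n0 = nx/300: 1, 0.62667…, 0.36333…, 0.21, 0.11667…, 0.04667…, 0.01667…, 0
lx·mx: 0, 1.786…, 1.6459…, 0.6216, 0.347667…, 0.056933…, 0.029167…, 0 → R0 = 4.487267…
x·lx·mx: 0, 1.786…, 3.2918…, 1.8648, 1.390667…, 0.284667…, 0.175…, 0 → Σ = 8.792933…
T = 8.792933… / 4.487267… = 1.95953… → 1.96

1.96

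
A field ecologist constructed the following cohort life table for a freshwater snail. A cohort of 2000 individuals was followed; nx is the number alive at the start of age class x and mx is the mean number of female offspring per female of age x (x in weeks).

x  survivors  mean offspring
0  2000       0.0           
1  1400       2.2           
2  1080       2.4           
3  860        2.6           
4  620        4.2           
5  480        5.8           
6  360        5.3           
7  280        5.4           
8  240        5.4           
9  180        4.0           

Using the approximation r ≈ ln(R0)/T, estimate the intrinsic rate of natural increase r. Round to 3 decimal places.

lx = nx/n0 = nx/2000: 1, 0.7, 0.54, 0.43, 0.31, 0.24, 0.18, 0.14, 0.12, 0.09
R0 = Σ lx·mx = 0 + 1.54 + 1.296 + 1.118 + 1.302 + 1.392 + 0.954 + 0.756 + 0.648 + 0.36 = 9.366
Σ x·lx·mx = 39.094; T = 39.094/9.366 = 4.17403…
r ≈ ln(R0)/T = ln(9.366)/4.17403… = 0.53595… → 0.536

0.536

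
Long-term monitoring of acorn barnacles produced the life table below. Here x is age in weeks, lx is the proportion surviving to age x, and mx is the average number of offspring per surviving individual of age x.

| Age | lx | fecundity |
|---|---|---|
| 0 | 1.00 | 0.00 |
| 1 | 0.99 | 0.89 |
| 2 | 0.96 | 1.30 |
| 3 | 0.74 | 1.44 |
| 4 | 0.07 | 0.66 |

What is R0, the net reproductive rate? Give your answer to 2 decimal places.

3.24

lx·mx by age: 0, 0.8811, 1.248, 1.0656, 0.0462
R0 = Σ lx·mx = 3.2409 → 3.24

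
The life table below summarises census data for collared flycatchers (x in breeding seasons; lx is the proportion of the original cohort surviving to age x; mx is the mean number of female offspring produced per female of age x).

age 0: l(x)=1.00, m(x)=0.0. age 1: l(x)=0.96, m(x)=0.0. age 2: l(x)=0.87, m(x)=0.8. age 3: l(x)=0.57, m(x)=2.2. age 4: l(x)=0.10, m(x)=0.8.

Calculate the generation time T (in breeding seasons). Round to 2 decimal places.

2.70

lx·mx: 0, 0, 0.696, 1.254, 0.08 → R0 = 2.03
x·lx·mx: 0, 0, 1.392, 3.762, 0.32 → Σ = 5.474
T = 5.474 / 2.03 = 2.696552… → 2.70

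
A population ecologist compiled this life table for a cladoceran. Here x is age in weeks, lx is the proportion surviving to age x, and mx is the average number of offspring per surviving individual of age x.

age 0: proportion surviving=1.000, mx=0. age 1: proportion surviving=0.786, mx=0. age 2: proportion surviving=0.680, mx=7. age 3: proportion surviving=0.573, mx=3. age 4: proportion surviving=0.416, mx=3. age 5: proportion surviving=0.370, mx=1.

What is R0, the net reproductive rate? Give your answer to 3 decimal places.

8.097

lx·mx by age: 0, 0, 4.76, 1.719, 1.248, 0.37
R0 = Σ lx·mx = 8.097 → 8.097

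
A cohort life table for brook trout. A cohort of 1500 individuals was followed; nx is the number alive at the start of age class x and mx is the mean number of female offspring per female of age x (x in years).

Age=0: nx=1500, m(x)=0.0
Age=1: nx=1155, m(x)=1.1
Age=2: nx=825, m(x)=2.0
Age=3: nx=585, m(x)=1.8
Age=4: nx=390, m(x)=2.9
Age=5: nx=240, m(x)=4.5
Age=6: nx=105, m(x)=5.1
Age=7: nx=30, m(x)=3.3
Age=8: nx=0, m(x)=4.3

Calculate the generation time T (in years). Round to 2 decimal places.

lx = nx/n0 = nx/1500: 1, 0.77, 0.55, 0.39, 0.26, 0.16, 0.07, 0.02, 0
lx·mx: 0, 0.847, 1.1, 0.702, 0.754, 0.72, 0.357, 0.066, 0 → R0 = 4.546
x·lx·mx: 0, 0.847, 2.2, 2.106, 3.016, 3.6, 2.142, 0.462, 0 → Σ = 14.373
T = 14.373 / 4.546 = 3.161681… → 3.16

3.16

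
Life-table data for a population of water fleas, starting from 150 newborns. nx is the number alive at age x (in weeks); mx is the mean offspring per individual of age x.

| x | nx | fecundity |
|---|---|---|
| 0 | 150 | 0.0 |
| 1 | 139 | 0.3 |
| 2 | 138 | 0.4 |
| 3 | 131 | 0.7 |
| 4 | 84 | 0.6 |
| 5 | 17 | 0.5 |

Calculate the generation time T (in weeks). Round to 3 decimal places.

2.712

lx = nx/n0 = nx/150: 1, 0.92667…, 0.92, 0.87333…, 0.56, 0.11333…
lx·mx: 0, 0.278…, 0.368, 0.611333…, 0.336, 0.056667… → R0 = 1.65…
x·lx·mx: 0, 0.278…, 0.736, 1.834…, 1.344, 0.283333… → Σ = 4.475333…
T = 4.475333… / 1.65… = 2.712323… → 2.712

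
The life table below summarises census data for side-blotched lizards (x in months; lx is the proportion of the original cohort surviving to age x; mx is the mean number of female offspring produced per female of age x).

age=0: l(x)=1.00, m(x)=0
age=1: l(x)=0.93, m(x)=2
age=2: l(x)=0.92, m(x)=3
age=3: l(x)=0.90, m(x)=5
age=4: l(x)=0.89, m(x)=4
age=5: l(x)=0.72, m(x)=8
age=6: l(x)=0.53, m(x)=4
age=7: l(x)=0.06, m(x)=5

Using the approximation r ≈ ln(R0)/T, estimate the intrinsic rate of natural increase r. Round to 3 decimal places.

0.805

R0 = Σ lx·mx = 0 + 1.86 + 2.76 + 4.5 + 3.56 + 5.76 + 2.12 + 0.3 = 20.86
Σ x·lx·mx = 78.74; T = 78.74/20.86 = 3.77469…
r ≈ ln(R0)/T = ln(20.86)/3.77469… = 0.80479… → 0.805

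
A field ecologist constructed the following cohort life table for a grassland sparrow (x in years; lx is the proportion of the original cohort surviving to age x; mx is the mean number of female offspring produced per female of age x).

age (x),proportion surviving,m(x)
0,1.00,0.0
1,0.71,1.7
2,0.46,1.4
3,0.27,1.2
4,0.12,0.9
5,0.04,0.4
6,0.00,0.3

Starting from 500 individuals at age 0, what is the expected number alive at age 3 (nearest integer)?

135

Expected survivors = N0 · l_3 = 500 × 0.27 = 135 → 135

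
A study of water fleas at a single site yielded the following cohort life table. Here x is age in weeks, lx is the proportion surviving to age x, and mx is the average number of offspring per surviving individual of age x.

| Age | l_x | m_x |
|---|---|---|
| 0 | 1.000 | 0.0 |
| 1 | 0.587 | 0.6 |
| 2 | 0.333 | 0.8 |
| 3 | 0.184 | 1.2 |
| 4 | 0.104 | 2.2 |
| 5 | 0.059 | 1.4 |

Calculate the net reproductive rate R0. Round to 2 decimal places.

1.15

lx·mx by age: 0, 0.3522, 0.2664, 0.2208, 0.2288, 0.0826
R0 = Σ lx·mx = 1.1508 → 1.15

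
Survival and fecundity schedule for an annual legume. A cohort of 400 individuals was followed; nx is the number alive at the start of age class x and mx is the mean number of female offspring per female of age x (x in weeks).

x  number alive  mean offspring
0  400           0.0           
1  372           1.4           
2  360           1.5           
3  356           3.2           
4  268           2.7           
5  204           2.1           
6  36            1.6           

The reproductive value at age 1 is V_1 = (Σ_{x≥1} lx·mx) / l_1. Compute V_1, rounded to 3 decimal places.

9.166

lx = nx/n0 = nx/400: 1, 0.93, 0.9, 0.89, 0.67, 0.51, 0.09
lx·mx for x ≥ 1: 1.302, 1.35, 2.848, 1.809, 1.071, 0.144 → sum = 8.524
V_1 = 8.524 / l_1 = 8.524 / 0.93 = 9.165591… → 9.166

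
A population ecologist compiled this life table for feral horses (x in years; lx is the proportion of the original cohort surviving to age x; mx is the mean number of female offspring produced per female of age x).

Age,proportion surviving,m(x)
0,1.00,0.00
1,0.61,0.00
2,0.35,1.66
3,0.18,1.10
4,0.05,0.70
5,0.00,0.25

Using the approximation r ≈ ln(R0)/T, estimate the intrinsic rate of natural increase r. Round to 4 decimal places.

-0.0884

R0 = Σ lx·mx = 0 + 0 + 0.581 + 0.198 + 0.035 + 0 = 0.814
Σ x·lx·mx = 1.896; T = 1.896/0.814 = 2.32924…
r ≈ ln(R0)/T = ln(0.814)/2.32924… = -0.088353… → -0.0884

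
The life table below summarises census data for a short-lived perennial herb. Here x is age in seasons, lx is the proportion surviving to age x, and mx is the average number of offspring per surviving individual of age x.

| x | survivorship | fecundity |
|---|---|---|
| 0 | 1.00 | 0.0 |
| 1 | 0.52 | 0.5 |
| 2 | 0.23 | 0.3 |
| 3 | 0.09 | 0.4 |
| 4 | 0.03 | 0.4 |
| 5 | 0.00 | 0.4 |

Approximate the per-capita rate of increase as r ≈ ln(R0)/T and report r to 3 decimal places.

-0.664

R0 = Σ lx·mx = 0 + 0.26 + 0.069 + 0.036 + 0.012 + 0 = 0.377
Σ x·lx·mx = 0.554; T = 0.554/0.377 = 1.4695…
r ≈ ln(R0)/T = ln(0.377)/1.4695… = -0.66384… → -0.664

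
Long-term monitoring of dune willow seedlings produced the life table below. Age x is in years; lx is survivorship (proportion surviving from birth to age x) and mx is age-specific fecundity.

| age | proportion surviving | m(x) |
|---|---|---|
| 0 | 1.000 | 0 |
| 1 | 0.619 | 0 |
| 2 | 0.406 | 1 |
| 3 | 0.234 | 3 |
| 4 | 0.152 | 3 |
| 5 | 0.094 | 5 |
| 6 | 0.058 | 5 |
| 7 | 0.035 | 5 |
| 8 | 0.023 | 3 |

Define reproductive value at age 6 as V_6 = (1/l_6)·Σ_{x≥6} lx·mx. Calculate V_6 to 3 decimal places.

9.207

lx·mx for x ≥ 6: 0.29, 0.175, 0.069 → sum = 0.534
V_6 = 0.534 / l_6 = 0.534 / 0.058 = 9.206897… → 9.207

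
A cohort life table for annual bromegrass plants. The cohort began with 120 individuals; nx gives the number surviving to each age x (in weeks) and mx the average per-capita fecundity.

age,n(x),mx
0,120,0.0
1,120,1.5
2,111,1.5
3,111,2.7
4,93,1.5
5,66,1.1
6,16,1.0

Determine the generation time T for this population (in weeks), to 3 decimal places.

2.778

lx = nx/n0 = nx/120: 1, 1, 0.925, 0.925, 0.775, 0.55, 0.13333…
lx·mx: 0, 1.5, 1.3875, 2.4975, 1.1625, 0.605, 0.133333… → R0 = 7.285833…
x·lx·mx: 0, 1.5, 2.775, 7.4925, 4.65, 3.025, 0.8… → Σ = 20.2425…
T = 20.2425… / 7.285833… = 2.778337… → 2.778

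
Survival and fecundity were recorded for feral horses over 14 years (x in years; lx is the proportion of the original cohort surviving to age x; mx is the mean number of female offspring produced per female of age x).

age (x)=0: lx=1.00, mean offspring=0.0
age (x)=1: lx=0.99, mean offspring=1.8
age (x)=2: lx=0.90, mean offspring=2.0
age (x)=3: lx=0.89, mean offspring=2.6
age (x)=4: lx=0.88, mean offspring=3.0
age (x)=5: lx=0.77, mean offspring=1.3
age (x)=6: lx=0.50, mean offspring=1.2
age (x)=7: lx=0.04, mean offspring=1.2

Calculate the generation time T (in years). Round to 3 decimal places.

lx·mx: 0, 1.782, 1.8, 2.314, 2.64, 1.001, 0.6, 0.048 → R0 = 10.185
x·lx·mx: 0, 1.782, 3.6, 6.942, 10.56, 5.005, 3.6, 0.336 → Σ = 31.825
T = 31.825 / 10.185 = 3.124693… → 3.125

3.125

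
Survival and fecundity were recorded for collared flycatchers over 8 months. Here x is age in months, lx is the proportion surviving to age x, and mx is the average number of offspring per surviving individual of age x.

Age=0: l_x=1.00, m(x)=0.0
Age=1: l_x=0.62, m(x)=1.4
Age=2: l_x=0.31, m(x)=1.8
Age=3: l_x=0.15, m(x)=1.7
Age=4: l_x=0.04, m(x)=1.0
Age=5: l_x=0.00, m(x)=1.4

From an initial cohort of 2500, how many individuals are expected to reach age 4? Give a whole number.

Expected survivors = N0 · l_4 = 2500 × 0.04 = 100 → 100

100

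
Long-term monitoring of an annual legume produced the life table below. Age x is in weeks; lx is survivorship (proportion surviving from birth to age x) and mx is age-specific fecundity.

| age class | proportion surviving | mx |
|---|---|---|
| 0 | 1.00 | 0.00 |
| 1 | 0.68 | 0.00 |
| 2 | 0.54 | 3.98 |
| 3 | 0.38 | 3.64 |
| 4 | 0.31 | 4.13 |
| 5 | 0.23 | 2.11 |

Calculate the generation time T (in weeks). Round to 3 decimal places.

lx·mx: 0, 0, 2.1492, 1.3832, 1.2803, 0.4853 → R0 = 5.298
x·lx·mx: 0, 0, 4.2984, 4.1496, 5.1212, 2.4265 → Σ = 15.9957
T = 15.9957 / 5.298 = 3.019196… → 3.019

3.019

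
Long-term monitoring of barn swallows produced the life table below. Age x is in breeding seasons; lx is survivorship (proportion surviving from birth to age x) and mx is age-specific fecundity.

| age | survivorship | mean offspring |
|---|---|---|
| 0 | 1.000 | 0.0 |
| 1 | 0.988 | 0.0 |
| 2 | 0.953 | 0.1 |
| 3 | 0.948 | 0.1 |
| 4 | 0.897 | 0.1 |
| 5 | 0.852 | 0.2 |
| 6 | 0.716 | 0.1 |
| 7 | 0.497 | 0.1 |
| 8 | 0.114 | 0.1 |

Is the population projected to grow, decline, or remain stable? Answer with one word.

R0 = Σ lx·mx = 0 + 0 + 0.0953 + 0.0948 + 0.0897 + 0.1704 + 0.0716 + 0.0497 + 0.0114 = 0.5829
R0 < 1, so the population is declining.

declining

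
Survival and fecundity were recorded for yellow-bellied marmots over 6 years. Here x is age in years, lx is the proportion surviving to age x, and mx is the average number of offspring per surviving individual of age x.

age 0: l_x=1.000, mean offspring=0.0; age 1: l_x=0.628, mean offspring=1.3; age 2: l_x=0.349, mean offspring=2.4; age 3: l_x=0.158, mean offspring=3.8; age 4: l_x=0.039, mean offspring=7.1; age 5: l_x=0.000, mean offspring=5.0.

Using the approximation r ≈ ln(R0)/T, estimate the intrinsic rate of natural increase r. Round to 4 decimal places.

R0 = Σ lx·mx = 0 + 0.8164 + 0.8376 + 0.6004 + 0.2769 + 0 = 2.5313
Σ x·lx·mx = 5.4004; T = 5.4004/2.5313 = 2.13345…
r ≈ ln(R0)/T = ln(2.5313)/2.13345… = 0.43532… → 0.4353

0.4353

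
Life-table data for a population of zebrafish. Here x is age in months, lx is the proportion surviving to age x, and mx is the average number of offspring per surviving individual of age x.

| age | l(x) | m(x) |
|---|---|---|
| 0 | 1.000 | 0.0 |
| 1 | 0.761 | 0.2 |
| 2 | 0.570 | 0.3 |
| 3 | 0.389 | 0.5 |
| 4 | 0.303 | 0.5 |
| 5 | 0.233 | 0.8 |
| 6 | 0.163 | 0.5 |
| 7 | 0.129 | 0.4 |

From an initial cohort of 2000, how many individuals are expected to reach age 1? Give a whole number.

Expected survivors = N0 · l_1 = 2000 × 0.761 = 1522 → 1522

1522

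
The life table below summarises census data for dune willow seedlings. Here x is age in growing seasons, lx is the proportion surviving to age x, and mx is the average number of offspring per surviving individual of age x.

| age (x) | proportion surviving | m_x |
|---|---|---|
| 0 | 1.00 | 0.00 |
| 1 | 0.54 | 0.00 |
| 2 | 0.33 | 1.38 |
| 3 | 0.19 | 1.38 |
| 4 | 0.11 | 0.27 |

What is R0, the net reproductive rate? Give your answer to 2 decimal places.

lx·mx by age: 0, 0, 0.4554, 0.2622, 0.0297
R0 = Σ lx·mx = 0.7473 → 0.75

0.75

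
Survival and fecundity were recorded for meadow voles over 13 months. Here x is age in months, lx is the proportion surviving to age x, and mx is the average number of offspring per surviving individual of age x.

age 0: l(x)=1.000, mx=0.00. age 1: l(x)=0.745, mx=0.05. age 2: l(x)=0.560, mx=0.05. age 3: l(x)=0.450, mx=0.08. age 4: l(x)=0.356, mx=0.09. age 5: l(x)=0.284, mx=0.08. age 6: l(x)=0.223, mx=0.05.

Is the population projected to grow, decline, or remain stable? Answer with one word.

declining

R0 = Σ lx·mx = 0 + 0.03725 + 0.028 + 0.036 + 0.03204 + 0.02272 + 0.01115 = 0.16716
R0 < 1, so the population is declining.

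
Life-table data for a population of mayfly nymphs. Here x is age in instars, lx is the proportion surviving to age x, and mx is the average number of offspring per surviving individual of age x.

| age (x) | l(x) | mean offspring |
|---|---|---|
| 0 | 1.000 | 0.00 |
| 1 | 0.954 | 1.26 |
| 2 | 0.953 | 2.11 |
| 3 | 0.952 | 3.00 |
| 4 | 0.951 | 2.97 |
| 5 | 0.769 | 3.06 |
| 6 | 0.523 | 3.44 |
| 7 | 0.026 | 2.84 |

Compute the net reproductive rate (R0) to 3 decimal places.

13.119

lx·mx by age: 0, 1.20204, 2.01083, 2.856, 2.82447, 2.35314, 1.79912, 0.07384
R0 = Σ lx·mx = 13.11944 → 13.119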